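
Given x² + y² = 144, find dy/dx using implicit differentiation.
Apply d/dx to both sides, remembering that y depends on x. Each occurrence of y therefore brings in a y' = dy/dx via the chain rule.

With F(x, y) equal to the left-hand side minus the right, differentiate F term by term:
  d/dx[x^2] = 2x
  d/dx[y^2] = 2y·y'
  d/dx[-144] = 0
Adding these up, d/dx[F] = 0 becomes
  (2x) + (2y)·y' = 0,
so isolating y',
  dy/dx = -(2x)/(2y) = -x/y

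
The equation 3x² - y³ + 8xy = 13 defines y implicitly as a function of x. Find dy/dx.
Take d/dx of both sides. Since y is implicitly a function of x, the chain rule attaches a y' = dy/dx factor whenever we differentiate through y.

Set F(x, y) = (left side) − (right side), so the curve is F = 0. Differentiating each term of F:
  d/dx[3x^2] = 6x
  d/dx[8xy] = 8x·y' + 8y
  d/dx[-y^3] = -3y^2·y'
  d/dx[-13] = 0

Collecting, the y'-free part is the partial derivative in x and the y' coefficient is the partial derivative in y:
  ∂F/∂x = 6x + 8y
  ∂F/∂y = 8x - 3y^2

so d/dx[F(x, y(x))] = ∂F/∂x + (∂F/∂y)·y' = 0. Rearranging,
  dy/dx = -(∂F/∂x)/(∂F/∂y) = -(6x + 8y)/(8x - 3y^2) = 2(-3x - 4y)/(8x - 3y^2)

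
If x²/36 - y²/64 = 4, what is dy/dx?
Take d/dx of both sides. Since y is implicitly a function of x, the chain rule attaches a y' = dy/dx factor whenever we differentiate through y.

Set F(x, y) = (left side) − (right side), so the curve is F = 0. Differentiating each term of F:
  d/dx[x^2/36] = x/18
  d/dx[-y^2/64] = -y·y'/32
  d/dx[-4] = 0

Collecting, the y'-free part is the partial derivative in x and the y' coefficient is the partial derivative in y:
  ∂F/∂x = x/18
  ∂F/∂y = -y/32

so d/dx[F(x, y(x))] = ∂F/∂x + (∂F/∂y)·y' = 0. Rearranging,
  dy/dx = -(∂F/∂x)/(∂F/∂y) = -(x/18)/(-y/32) = 16x/(9y)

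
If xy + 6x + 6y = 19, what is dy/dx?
Apply d/dx to both sides, remembering that y depends on x. Each occurrence of y therefore brings in a y' = dy/dx via the chain rule.

With F(x, y) equal to the left-hand side minus the right, differentiate F term by term:
  d/dx[xy] = x·y' + y
  d/dx[6x] = 6
  d/dx[6y] = 6·y'
  d/dx[-19] = 0
Adding these up, d/dx[F] = 0 becomes
  (y + 6) + (x + 6)·y' = 0,
so isolating y',
  dy/dx = -(y + 6)/(x + 6) = (-y - 6)/(x + 6)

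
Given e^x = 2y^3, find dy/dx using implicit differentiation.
Differentiate both sides with respect to x, treating y as y(x). By the chain rule, any term containing y contributes a factor of y' = dy/dx when we differentiate it.

Move every term to one side and write the relation as F(x, y) = 0. Term by term,
  d/dx[-2y^3] = -6y^2·y'
  d/dx[e^(x)] = e^(x)

The pieces without y' make up ∂F/∂x and the coefficient of y' is ∂F/∂y:
  ∂F/∂x = e^(x),
  ∂F/∂y = -6y^2.

Since d/dx[F] = ∂F/∂x + (∂F/∂y)·y' = 0, solve for y':
  (∂F/∂y)·y' = -∂F/∂x
  dy/dx = -(∂F/∂x)/(∂F/∂y) = -(e^(x))/(-6y^2) = e^(x)/(6y^2)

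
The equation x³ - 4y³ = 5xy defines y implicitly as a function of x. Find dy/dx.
Apply d/dx to both sides, remembering that y depends on x. Each occurrence of y therefore brings in a y' = dy/dx via the chain rule.

With F(x, y) equal to the left-hand side minus the right, differentiate F term by term:
  d/dx[x^3] = 3x^2
  d/dx[-5xy] = -5x·y' - 5y
  d/dx[-4y^3] = -12y^2·y'
Adding these up, d/dx[F] = 0 becomes
  (3x^2 - 5y) + (-5x - 12y^2)·y' = 0,
so isolating y',
  dy/dx = -(3x^2 - 5y)/(-5x - 12y^2) = (3x^2 - 5y)/(5x + 12y^2)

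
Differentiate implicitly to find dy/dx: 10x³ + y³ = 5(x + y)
Differentiate both sides with respect to x, treating y as y(x). By the chain rule, any term containing y contributes a factor of y' = dy/dx when we differentiate it.

Move every term to one side and write the relation as F(x, y) = 0. Term by term,
  d/dx[10x^3] = 30x^2
  d/dx[-5x] = -5
  d/dx[y^3] = 3y^2·y'
  d/dx[-5y] = -5·y'

The pieces without y' make up ∂F/∂x and the coefficient of y' is ∂F/∂y:
  ∂F/∂x = 30x^2 - 5,
  ∂F/∂y = 3y^2 - 5.

Since d/dx[F] = ∂F/∂x + (∂F/∂y)·y' = 0, solve for y':
  (∂F/∂y)·y' = -∂F/∂x
  dy/dx = -(∂F/∂x)/(∂F/∂y) = -(30x^2 - 5)/(3y^2 - 5) = 5(1 - 6x^2)/(3y^2 - 5)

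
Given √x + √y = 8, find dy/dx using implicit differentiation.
Differentiate both sides with respect to x, treating y as y(x). By the chain rule, any term containing y contributes a factor of y' = dy/dx when we differentiate it.

Move every term to one side and write the relation as F(x, y) = 0. Term by term,
  d/dx[√(x)] = 1/(2√(x))
  d/dx[√(y)] = y'/(2√(y))
  d/dx[-8] = 0

The pieces without y' make up ∂F/∂x and the coefficient of y' is ∂F/∂y:
  ∂F/∂x = 1/(2√(x)),
  ∂F/∂y = 1/(2√(y)).

Since d/dx[F] = ∂F/∂x + (∂F/∂y)·y' = 0, solve for y':
  (∂F/∂y)·y' = -∂F/∂x
  dy/dx = -(∂F/∂x)/(∂F/∂y) = -(1/(2√(x)))/(1/(2√(y))) = -√(y)/√(x)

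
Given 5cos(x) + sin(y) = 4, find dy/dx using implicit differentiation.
Apply d/dx to both sides, remembering that y depends on x. Each occurrence of y therefore brings in a y' = dy/dx via the chain rule.

With F(x, y) equal to the left-hand side minus the right, differentiate F term by term:
  d/dx[sin(y)] = y'·cos(y)
  d/dx[5cos(x)] = -5sin(x)
  d/dx[-4] = 0
Adding these up, d/dx[F] = 0 becomes
  (-5sin(x)) + (cos(y))·y' = 0,
so isolating y',
  dy/dx = -(-5sin(x))/(cos(y)) = 5sin(x)/cos(y)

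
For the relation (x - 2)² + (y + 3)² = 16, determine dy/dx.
Take d/dx of both sides. Since y is implicitly a function of x, the chain rule attaches a y' = dy/dx factor whenever we differentiate through y.

Set F(x, y) = (left side) − (right side), so the curve is F = 0. Differentiating each term of F:
  d/dx[(x - 2)^2] = 2x - 4
  d/dx[(y + 3)^2] = 2·y'(y + 3)
  d/dx[-16] = 0

Collecting, the y'-free part is the partial derivative in x and the y' coefficient is the partial derivative in y:
  ∂F/∂x = 2x - 4
  ∂F/∂y = 2y + 6

so d/dx[F(x, y(x))] = ∂F/∂x + (∂F/∂y)·y' = 0. Rearranging,
  dy/dx = -(∂F/∂x)/(∂F/∂y) = -(2x - 4)/(2y + 6) = (2 - x)/(y + 3)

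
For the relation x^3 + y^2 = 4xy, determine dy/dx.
Apply d/dx to both sides, remembering that y depends on x. Each occurrence of y therefore brings in a y' = dy/dx via the chain rule.

With F(x, y) equal to the left-hand side minus the right, differentiate F term by term:
  d/dx[x^3] = 3x^2
  d/dx[-4xy] = -4x·y' - 4y
  d/dx[y^2] = 2y·y'
Adding these up, d/dx[F] = 0 becomes
  (3x^2 - 4y) + (-4x + 2y)·y' = 0,
so isolating y',
  dy/dx = -(3x^2 - 4y)/(-4x + 2y) = (3x^2 - 4y)/(2(2x - y))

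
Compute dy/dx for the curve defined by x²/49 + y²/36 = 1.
Differentiate the relation implicitly: treat y = y(x) and apply the chain rule, so every y-derivative picks up a y' = dy/dx factor.

With everything moved to the left-hand side, differentiate term by term:
  d/dx[x^2/49] = 2x/49
  d/dx[y^2/36] = y·y'/18
  d/dx[-1] = 0

Separating the contributions that come from x directly and those that come through y:
  without y':      2x/49
  multiplying y':  y/18

so (2x/49) + (y/18)·y' = 0, and therefore
  dy/dx = -(2x/49)/(y/18) = -36x/(49y)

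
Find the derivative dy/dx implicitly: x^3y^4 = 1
Take d/dx of both sides. Since y is implicitly a function of x, the chain rule attaches a y' = dy/dx factor whenever we differentiate through y.

Set F(x, y) = (left side) − (right side), so the curve is F = 0. Differentiating each term of F:
  d/dx[x^3y^4] = 4x^3y^3·y' + 3x^2y^4
  d/dx[-1] = 0

Collecting, the y'-free part is the partial derivative in x and the y' coefficient is the partial derivative in y:
  ∂F/∂x = 3x^2y^4
  ∂F/∂y = 4x^3y^3

so d/dx[F(x, y(x))] = ∂F/∂x + (∂F/∂y)·y' = 0. Rearranging,
  dy/dx = -(∂F/∂x)/(∂F/∂y) = -(3x^2y^4)/(4x^3y^3) = -3y/(4x)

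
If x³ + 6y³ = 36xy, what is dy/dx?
Apply d/dx to both sides, remembering that y depends on x. Each occurrence of y therefore brings in a y' = dy/dx via the chain rule.

With F(x, y) equal to the left-hand side minus the right, differentiate F term by term:
  d/dx[x^3] = 3x^2
  d/dx[-36xy] = -36x·y' - 36y
  d/dx[6y^3] = 18y^2·y'
Adding these up, d/dx[F] = 0 becomes
  (3x^2 - 36y) + (-36x + 18y^2)·y' = 0,
so isolating y',
  dy/dx = -(3x^2 - 36y)/(-36x + 18y^2) = (x^2 - 12y)/(6(2x - y^2))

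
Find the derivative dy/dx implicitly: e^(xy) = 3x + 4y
Differentiate the relation implicitly: treat y = y(x) and apply the chain rule, so every y-derivative picks up a y' = dy/dx factor.

With everything moved to the left-hand side, differentiate term by term:
  d/dx[-3x] = -3
  d/dx[-4y] = -4·y'
  d/dx[e^(xy)] = (x·y' + y)·e^(xy)

Separating the contributions that come from x directly and those that come through y:
  without y':      y·e^(xy) - 3
  multiplying y':  x·e^(xy) - 4

so (y·e^(xy) - 3) + (x·e^(xy) - 4)·y' = 0, and therefore
  dy/dx = -(y·e^(xy) - 3)/(x·e^(xy) - 4) = (-y·e^(xy) + 3)/(x·e^(xy) - 4)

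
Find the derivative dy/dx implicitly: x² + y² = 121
Take d/dx of both sides. Since y is implicitly a function of x, the chain rule attaches a y' = dy/dx factor whenever we differentiate through y.

Set F(x, y) = (left side) − (right side), so the curve is F = 0. Differentiating each term of F:
  d/dx[x^2] = 2x
  d/dx[y^2] = 2y·y'
  d/dx[-121] = 0

Collecting, the y'-free part is the partial derivative in x and the y' coefficient is the partial derivative in y:
  ∂F/∂x = 2x
  ∂F/∂y = 2y

so d/dx[F(x, y(x))] = ∂F/∂x + (∂F/∂y)·y' = 0. Rearranging,
  dy/dx = -(∂F/∂x)/(∂F/∂y) = -(2x)/(2y) = -x/y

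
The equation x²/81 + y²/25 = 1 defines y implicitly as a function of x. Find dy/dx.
Take d/dx of both sides. Since y is implicitly a function of x, the chain rule attaches a y' = dy/dx factor whenever we differentiate through y.

Set F(x, y) = (left side) − (right side), so the curve is F = 0. Differentiating each term of F:
  d/dx[x^2/81] = 2x/81
  d/dx[y^2/25] = 2y·y'/25
  d/dx[-1] = 0

Collecting, the y'-free part is the partial derivative in x and the y' coefficient is the partial derivative in y:
  ∂F/∂x = 2x/81
  ∂F/∂y = 2y/25

so d/dx[F(x, y(x))] = ∂F/∂x + (∂F/∂y)·y' = 0. Rearranging,
  dy/dx = -(∂F/∂x)/(∂F/∂y) = -(2x/81)/(2y/25) = -25x/(81y)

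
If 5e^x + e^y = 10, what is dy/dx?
Differentiate both sides with respect to x, treating y as y(x). By the chain rule, any term containing y contributes a factor of y' = dy/dx when we differentiate it.

Move every term to one side and write the relation as F(x, y) = 0. Term by term,
  d/dx[5e^(x)] = 5e^(x)
  d/dx[e^(y)] = y'·e^(y)
  d/dx[-10] = 0

The pieces without y' make up ∂F/∂x and the coefficient of y' is ∂F/∂y:
  ∂F/∂x = 5e^(x),
  ∂F/∂y = e^(y).

Since d/dx[F] = ∂F/∂x + (∂F/∂y)·y' = 0, solve for y':
  (∂F/∂y)·y' = -∂F/∂x
  dy/dx = -(∂F/∂x)/(∂F/∂y) = -(5e^(x))/(e^(y)) = -5e^(x - y)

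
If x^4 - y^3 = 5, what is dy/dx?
Differentiate both sides with respect to x, treating y as y(x). By the chain rule, any term containing y contributes a factor of y' = dy/dx when we differentiate it.

Move every term to one side and write the relation as F(x, y) = 0. Term by term,
  d/dx[x^4] = 4x^3
  d/dx[-y^3] = -3y^2·y'
  d/dx[-5] = 0

The pieces without y' make up ∂F/∂x and the coefficient of y' is ∂F/∂y:
  ∂F/∂x = 4x^3,
  ∂F/∂y = -3y^2.

Since d/dx[F] = ∂F/∂x + (∂F/∂y)·y' = 0, solve for y':
  (∂F/∂y)·y' = -∂F/∂x
  dy/dx = -(∂F/∂x)/(∂F/∂y) = -(4x^3)/(-3y^2) = 4x^3/(3y^2)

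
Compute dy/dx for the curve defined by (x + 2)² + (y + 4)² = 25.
Differentiate both sides with respect to x, treating y as y(x). By the chain rule, any term containing y contributes a factor of y' = dy/dx when we differentiate it.

Move every term to one side and write the relation as F(x, y) = 0. Term by term,
  d/dx[(x + 2)^2] = 2x + 4
  d/dx[(y + 4)^2] = 2·y'(y + 4)
  d/dx[-25] = 0

The pieces without y' make up ∂F/∂x and the coefficient of y' is ∂F/∂y:
  ∂F/∂x = 2x + 4,
  ∂F/∂y = 2y + 8.

Since d/dx[F] = ∂F/∂x + (∂F/∂y)·y' = 0, solve for y':
  (∂F/∂y)·y' = -∂F/∂x
  dy/dx = -(∂F/∂x)/(∂F/∂y) = -(2x + 4)/(2y + 8) = (-x - 2)/(y + 4)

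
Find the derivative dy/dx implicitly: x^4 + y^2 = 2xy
Take d/dx of both sides. Since y is implicitly a function of x, the chain rule attaches a y' = dy/dx factor whenever we differentiate through y.

Set F(x, y) = (left side) − (right side), so the curve is F = 0. Differentiating each term of F:
  d/dx[x^4] = 4x^3
  d/dx[-2xy] = -2x·y' - 2y
  d/dx[y^2] = 2y·y'

Collecting, the y'-free part is the partial derivative in x and the y' coefficient is the partial derivative in y:
  ∂F/∂x = 4x^3 - 2y
  ∂F/∂y = -2x + 2y

so d/dx[F(x, y(x))] = ∂F/∂x + (∂F/∂y)·y' = 0. Rearranging,
  dy/dx = -(∂F/∂x)/(∂F/∂y) = -(4x^3 - 2y)/(-2x + 2y) = (2x^3 - y)/(x - y)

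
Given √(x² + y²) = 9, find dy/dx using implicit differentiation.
Take d/dx of both sides. Since y is implicitly a function of x, the chain rule attaches a y' = dy/dx factor whenever we differentiate through y.

Set F(x, y) = (left side) − (right side), so the curve is F = 0. Differentiating each term of F:
  d/dx[√(x^2 + y^2)] = (x + y·y')/√(x^2 + y^2)
  d/dx[-9] = 0

Collecting, the y'-free part is the partial derivative in x and the y' coefficient is the partial derivative in y:
  ∂F/∂x = x/√(x^2 + y^2)
  ∂F/∂y = y/√(x^2 + y^2)

so d/dx[F(x, y(x))] = ∂F/∂x + (∂F/∂y)·y' = 0. Rearranging,
  dy/dx = -(∂F/∂x)/(∂F/∂y) = -(x/√(x^2 + y^2))/(y/√(x^2 + y^2)) = -x/y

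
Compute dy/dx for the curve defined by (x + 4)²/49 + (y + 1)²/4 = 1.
Take d/dx of both sides. Since y is implicitly a function of x, the chain rule attaches a y' = dy/dx factor whenever we differentiate through y.

Set F(x, y) = (left side) − (right side), so the curve is F = 0. Differentiating each term of F:
  d/dx[(x + 4)^2/49] = 2x/49 + 8/49
  d/dx[(y + 1)^2/4] = y'(y + 1)/2
  d/dx[-1] = 0

Collecting, the y'-free part is the partial derivative in x and the y' coefficient is the partial derivative in y:
  ∂F/∂x = 2x/49 + 8/49
  ∂F/∂y = y/2 + 1/2

so d/dx[F(x, y(x))] = ∂F/∂x + (∂F/∂y)·y' = 0. Rearranging,
  dy/dx = -(∂F/∂x)/(∂F/∂y) = -(2x/49 + 8/49)/(y/2 + 1/2)
        = -(2(x + 4)/49)/((y + 1)/2) = 4(-x - 4)/(49(y + 1))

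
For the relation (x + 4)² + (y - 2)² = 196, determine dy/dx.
Apply d/dx to both sides, remembering that y depends on x. Each occurrence of y therefore brings in a y' = dy/dx via the chain rule.

With F(x, y) equal to the left-hand side minus the right, differentiate F term by term:
  d/dx[(x + 4)^2] = 2x + 8
  d/dx[(y - 2)^2] = 2·y'(y - 2)
  d/dx[-196] = 0
Adding these up, d/dx[F] = 0 becomes
  (2x + 8) + (2y - 4)·y' = 0,
so isolating y',
  dy/dx = -(2x + 8)/(2y - 4) = (-x - 4)/(y - 2)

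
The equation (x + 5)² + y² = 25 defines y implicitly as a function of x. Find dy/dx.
Differentiate both sides with respect to x, treating y as y(x). By the chain rule, any term containing y contributes a factor of y' = dy/dx when we differentiate it.

Move every term to one side and write the relation as F(x, y) = 0. Term by term,
  d/dx[y^2] = 2y·y'
  d/dx[(x + 5)^2] = 2x + 10
  d/dx[-25] = 0

The pieces without y' make up ∂F/∂x and the coefficient of y' is ∂F/∂y:
  ∂F/∂x = 2x + 10,
  ∂F/∂y = 2y.

Since d/dx[F] = ∂F/∂x + (∂F/∂y)·y' = 0, solve for y':
  (∂F/∂y)·y' = -∂F/∂x
  dy/dx = -(∂F/∂x)/(∂F/∂y) = -(2x + 10)/(2y) = (-x - 5)/y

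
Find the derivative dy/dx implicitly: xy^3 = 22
Take d/dx of both sides. Since y is implicitly a function of x, the chain rule attaches a y' = dy/dx factor whenever we differentiate through y.

Set F(x, y) = (left side) − (right side), so the curve is F = 0. Differentiating each term of F:
  d/dx[xy^3] = 3xy^2·y' + y^3
  d/dx[-22] = 0

Collecting, the y'-free part is the partial derivative in x and the y' coefficient is the partial derivative in y:
  ∂F/∂x = y^3
  ∂F/∂y = 3xy^2

so d/dx[F(x, y(x))] = ∂F/∂x + (∂F/∂y)·y' = 0. Rearranging,
  dy/dx = -(∂F/∂x)/(∂F/∂y) = -(y^3)/(3xy^2) = -y/(3x)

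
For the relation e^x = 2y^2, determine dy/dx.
Differentiate the relation implicitly: treat y = y(x) and apply the chain rule, so every y-derivative picks up a y' = dy/dx factor.

With everything moved to the left-hand side, differentiate term by term:
  d/dx[-2y^2] = -4y·y'
  d/dx[e^(x)] = e^(x)

Separating the contributions that come from x directly and those that come through y:
  without y':      e^(x)
  multiplying y':  -4y

so (e^(x)) + (-4y)·y' = 0, and therefore
  dy/dx = -(e^(x))/(-4y) = e^(x)/(4y)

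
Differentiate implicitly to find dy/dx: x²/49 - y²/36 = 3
Differentiate the relation implicitly: treat y = y(x) and apply the chain rule, so every y-derivative picks up a y' = dy/dx factor.

With everything moved to the left-hand side, differentiate term by term:
  d/dx[x^2/49] = 2x/49
  d/dx[-y^2/36] = -y·y'/18
  d/dx[-3] = 0

Separating the contributions that come from x directly and those that come through y:
  without y':      2x/49
  multiplying y':  -y/18

so (2x/49) + (-y/18)·y' = 0, and therefore
  dy/dx = -(2x/49)/(-y/18) = 36x/(49y)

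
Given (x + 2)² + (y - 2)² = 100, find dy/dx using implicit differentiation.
Take d/dx of both sides. Since y is implicitly a function of x, the chain rule attaches a y' = dy/dx factor whenever we differentiate through y.

Set F(x, y) = (left side) − (right side), so the curve is F = 0. Differentiating each term of F:
  d/dx[(x + 2)^2] = 2x + 4
  d/dx[(y - 2)^2] = 2·y'(y - 2)
  d/dx[-100] = 0

Collecting, the y'-free part is the partial derivative in x and the y' coefficient is the partial derivative in y:
  ∂F/∂x = 2x + 4
  ∂F/∂y = 2y - 4

so d/dx[F(x, y(x))] = ∂F/∂x + (∂F/∂y)·y' = 0. Rearranging,
  dy/dx = -(∂F/∂x)/(∂F/∂y) = -(2x + 4)/(2y - 4) = (-x - 2)/(y - 2)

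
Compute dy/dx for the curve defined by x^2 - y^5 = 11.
Apply d/dx to both sides, remembering that y depends on x. Each occurrence of y therefore brings in a y' = dy/dx via the chain rule.

With F(x, y) equal to the left-hand side minus the right, differentiate F term by term:
  d/dx[x^2] = 2x
  d/dx[-y^5] = -5y^4·y'
  d/dx[-11] = 0
Adding these up, d/dx[F] = 0 becomes
  (2x) + (-5y^4)·y' = 0,
so isolating y',
  dy/dx = -(2x)/(-5y^4) = 2x/(5y^4)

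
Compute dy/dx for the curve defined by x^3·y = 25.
Differentiate the relation implicitly: treat y = y(x) and apply the chain rule, so every y-derivative picks up a y' = dy/dx factor.

With everything moved to the left-hand side, differentiate term by term:
  d/dx[x^3y] = x^3·y' + 3x^2y
  d/dx[-25] = 0

Separating the contributions that come from x directly and those that come through y:
  without y':      3x^2y
  multiplying y':  x^3

so (3x^2y) + (x^3)·y' = 0, and therefore
  dy/dx = -(3x^2y)/(x^3) = -3y/x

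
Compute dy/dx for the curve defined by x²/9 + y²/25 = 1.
Differentiate the relation implicitly: treat y = y(x) and apply the chain rule, so every y-derivative picks up a y' = dy/dx factor.

With everything moved to the left-hand side, differentiate term by term:
  d/dx[x^2/9] = 2x/9
  d/dx[y^2/25] = 2y·y'/25
  d/dx[-1] = 0

Separating the contributions that come from x directly and those that come through y:
  without y':      2x/9
  multiplying y':  2y/25

so (2x/9) + (2y/25)·y' = 0, and therefore
  dy/dx = -(2x/9)/(2y/25) = -25x/(9y)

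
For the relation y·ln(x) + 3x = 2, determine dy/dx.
Differentiate the relation implicitly: treat y = y(x) and apply the chain rule, so every y-derivative picks up a y' = dy/dx factor.

With everything moved to the left-hand side, differentiate term by term:
  d/dx[3x] = 3
  d/dx[y·ln(x)] = y'·ln(x) + y/x
  d/dx[-2] = 0

Separating the contributions that come from x directly and those that come through y:
  without y':      3 + y/x
  multiplying y':  ln(x)

so (3 + y/x) + (ln(x))·y' = 0, and therefore
  dy/dx = -(3 + y/x)/(ln(x))
        = -((3x + y)/x)/(ln(x)) = (-3x - y)/(x·ln(x))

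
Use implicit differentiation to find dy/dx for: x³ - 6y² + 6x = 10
Take d/dx of both sides. Since y is implicitly a function of x, the chain rule attaches a y' = dy/dx factor whenever we differentiate through y.

Set F(x, y) = (left side) − (right side), so the curve is F = 0. Differentiating each term of F:
  d/dx[x^3] = 3x^2
  d/dx[6x] = 6
  d/dx[-6y^2] = -12y·y'
  d/dx[-10] = 0

Collecting, the y'-free part is the partial derivative in x and the y' coefficient is the partial derivative in y:
  ∂F/∂x = 3x^2 + 6
  ∂F/∂y = -12y

so d/dx[F(x, y(x))] = ∂F/∂x + (∂F/∂y)·y' = 0. Rearranging,
  dy/dx = -(∂F/∂x)/(∂F/∂y) = -(3x^2 + 6)/(-12y) = (x^2 + 2)/(4y)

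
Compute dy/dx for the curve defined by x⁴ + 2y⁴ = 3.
Apply d/dx to both sides, remembering that y depends on x. Each occurrence of y therefore brings in a y' = dy/dx via the chain rule.

With F(x, y) equal to the left-hand side minus the right, differentiate F term by term:
  d/dx[x^4] = 4x^3
  d/dx[2y^4] = 8y^3·y'
  d/dx[-3] = 0
Adding these up, d/dx[F] = 0 becomes
  (4x^3) + (8y^3)·y' = 0,
so isolating y',
  dy/dx = -(4x^3)/(8y^3) = -x^3/(2y^3)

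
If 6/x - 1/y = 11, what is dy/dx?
Apply d/dx to both sides, remembering that y depends on x. Each occurrence of y therefore brings in a y' = dy/dx via the chain rule.

With F(x, y) equal to the left-hand side minus the right, differentiate F term by term:
  d/dx[-1/y] = y'/y^2
  d/dx[6/x] = -6/x^2
  d/dx[-11] = 0
Adding these up, d/dx[F] = 0 becomes
  (-6/x^2) + (y^(-2))·y' = 0,
so isolating y',
  dy/dx = -(-6/x^2)/(y^(-2)) = 6y^2/x^2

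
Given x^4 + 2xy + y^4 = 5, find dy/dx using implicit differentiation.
Take d/dx of both sides. Since y is implicitly a function of x, the chain rule attaches a y' = dy/dx factor whenever we differentiate through y.

Set F(x, y) = (left side) − (right side), so the curve is F = 0. Differentiating each term of F:
  d/dx[x^4] = 4x^3
  d/dx[2xy] = 2x·y' + 2y
  d/dx[y^4] = 4y^3·y'
  d/dx[-5] = 0

Collecting, the y'-free part is the partial derivative in x and the y' coefficient is the partial derivative in y:
  ∂F/∂x = 4x^3 + 2y
  ∂F/∂y = 2x + 4y^3

so d/dx[F(x, y(x))] = ∂F/∂x + (∂F/∂y)·y' = 0. Rearranging,
  dy/dx = -(∂F/∂x)/(∂F/∂y) = -(4x^3 + 2y)/(2x + 4y^3) = (-2x^3 - y)/(x + 2y^3)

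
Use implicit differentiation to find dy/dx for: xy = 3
Differentiate the relation implicitly: treat y = y(x) and apply the chain rule, so every y-derivative picks up a y' = dy/dx factor.

With everything moved to the left-hand side, differentiate term by term:
  d/dx[xy] = x·y' + y
  d/dx[-3] = 0

Separating the contributions that come from x directly and those that come through y:
  without y':      y
  multiplying y':  x

so (y) + (x)·y' = 0, and therefore
  dy/dx = -(y)/(x) = -y/x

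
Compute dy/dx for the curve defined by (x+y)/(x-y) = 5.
Differentiate both sides with respect to x, treating y as y(x). By the chain rule, any term containing y contributes a factor of y' = dy/dx when we differentiate it.

Move every term to one side and write the relation as F(x, y) = 0. Term by term,
  d/dx[(x + y)/(x - y)] = (y' + 1)/(x - y) + (x + y)(y' - 1)/(x - y)^2
  d/dx[-5] = 0

The pieces without y' make up ∂F/∂x and the coefficient of y' is ∂F/∂y:
  ∂F/∂x = 1/(x - y) - (x + y)/(x - y)^2,
  ∂F/∂y = 1/(x - y) + (x + y)/(x - y)^2.

Since d/dx[F] = ∂F/∂x + (∂F/∂y)·y' = 0, solve for y':
  (∂F/∂y)·y' = -∂F/∂x
  dy/dx = -(∂F/∂x)/(∂F/∂y) = -(1/(x - y) - (x + y)/(x - y)^2)/(1/(x - y) + (x + y)/(x - y)^2)
        = -(-2y/(x - y)^2)/(2x/(x - y)^2) = y/x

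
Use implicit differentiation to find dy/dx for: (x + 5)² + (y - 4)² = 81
Differentiate both sides with respect to x, treating y as y(x). By the chain rule, any term containing y contributes a factor of y' = dy/dx when we differentiate it.

Move every term to one side and write the relation as F(x, y) = 0. Term by term,
  d/dx[(x + 5)^2] = 2x + 10
  d/dx[(y - 4)^2] = 2·y'(y - 4)
  d/dx[-81] = 0

The pieces without y' make up ∂F/∂x and the coefficient of y' is ∂F/∂y:
  ∂F/∂x = 2x + 10,
  ∂F/∂y = 2y - 8.

Since d/dx[F] = ∂F/∂x + (∂F/∂y)·y' = 0, solve for y':
  (∂F/∂y)·y' = -∂F/∂x
  dy/dx = -(∂F/∂x)/(∂F/∂y) = -(2x + 10)/(2y - 8) = (-x - 5)/(y - 4)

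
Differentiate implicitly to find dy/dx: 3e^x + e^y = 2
Apply d/dx to both sides, remembering that y depends on x. Each occurrence of y therefore brings in a y' = dy/dx via the chain rule.

With F(x, y) equal to the left-hand side minus the right, differentiate F term by term:
  d/dx[3e^(x)] = 3e^(x)
  d/dx[e^(y)] = y'·e^(y)
  d/dx[-2] = 0
Adding these up, d/dx[F] = 0 becomes
  (3e^(x)) + (e^(y))·y' = 0,
so isolating y',
  dy/dx = -(3e^(x))/(e^(y)) = -3e^(x - y)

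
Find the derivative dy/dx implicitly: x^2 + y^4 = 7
Apply d/dx to both sides, remembering that y depends on x. Each occurrence of y therefore brings in a y' = dy/dx via the chain rule.

With F(x, y) equal to the left-hand side minus the right, differentiate F term by term:
  d/dx[x^2] = 2x
  d/dx[y^4] = 4y^3·y'
  d/dx[-7] = 0
Adding these up, d/dx[F] = 0 becomes
  (2x) + (4y^3)·y' = 0,
so isolating y',
  dy/dx = -(2x)/(4y^3) = -x/(2y^3)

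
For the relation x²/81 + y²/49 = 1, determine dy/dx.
Take d/dx of both sides. Since y is implicitly a function of x, the chain rule attaches a y' = dy/dx factor whenever we differentiate through y.

Set F(x, y) = (left side) − (right side), so the curve is F = 0. Differentiating each term of F:
  d/dx[x^2/81] = 2x/81
  d/dx[y^2/49] = 2y·y'/49
  d/dx[-1] = 0

Collecting, the y'-free part is the partial derivative in x and the y' coefficient is the partial derivative in y:
  ∂F/∂x = 2x/81
  ∂F/∂y = 2y/49

so d/dx[F(x, y(x))] = ∂F/∂x + (∂F/∂y)·y' = 0. Rearranging,
  dy/dx = -(∂F/∂x)/(∂F/∂y) = -(2x/81)/(2y/49) = -49x/(81y)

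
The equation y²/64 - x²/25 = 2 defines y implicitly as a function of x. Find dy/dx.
Apply d/dx to both sides, remembering that y depends on x. Each occurrence of y therefore brings in a y' = dy/dx via the chain rule.

With F(x, y) equal to the left-hand side minus the right, differentiate F term by term:
  d/dx[-x^2/25] = -2x/25
  d/dx[y^2/64] = y·y'/32
  d/dx[-2] = 0
Adding these up, d/dx[F] = 0 becomes
  (-2x/25) + (y/32)·y' = 0,
so isolating y',
  dy/dx = -(-2x/25)/(y/32) = 64x/(25y)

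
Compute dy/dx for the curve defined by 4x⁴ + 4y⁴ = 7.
Differentiate both sides with respect to x, treating y as y(x). By the chain rule, any term containing y contributes a factor of y' = dy/dx when we differentiate it.

Move every term to one side and write the relation as F(x, y) = 0. Term by term,
  d/dx[4x^4] = 16x^3
  d/dx[4y^4] = 16y^3·y'
  d/dx[-7] = 0

The pieces without y' make up ∂F/∂x and the coefficient of y' is ∂F/∂y:
  ∂F/∂x = 16x^3,
  ∂F/∂y = 16y^3.

Since d/dx[F] = ∂F/∂x + (∂F/∂y)·y' = 0, solve for y':
  (∂F/∂y)·y' = -∂F/∂x
  dy/dx = -(∂F/∂x)/(∂F/∂y) = -(16x^3)/(16y^3) = -x^3/y^3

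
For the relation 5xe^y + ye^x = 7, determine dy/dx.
Differentiate both sides with respect to x, treating y as y(x). By the chain rule, any term containing y contributes a factor of y' = dy/dx when we differentiate it.

Move every term to one side and write the relation as F(x, y) = 0. Term by term,
  d/dx[5x·e^(y)] = 5x·y'·e^(y) + 5e^(y)
  d/dx[y·e^(x)] = y·e^(x) + y'·e^(x)
  d/dx[-7] = 0

The pieces without y' make up ∂F/∂x and the coefficient of y' is ∂F/∂y:
  ∂F/∂x = y·e^(x) + 5e^(y),
  ∂F/∂y = 5x·e^(y) + e^(x).

Since d/dx[F] = ∂F/∂x + (∂F/∂y)·y' = 0, solve for y':
  (∂F/∂y)·y' = -∂F/∂x
  dy/dx = -(∂F/∂x)/(∂F/∂y) = -(y·e^(x) + 5e^(y))/(5x·e^(y) + e^(x)) = (-y·e^(x) - 5e^(y))/(5x·e^(y) + e^(x))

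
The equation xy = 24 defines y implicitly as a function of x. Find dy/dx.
Differentiate both sides with respect to x, treating y as y(x). By the chain rule, any term containing y contributes a factor of y' = dy/dx when we differentiate it.

Move every term to one side and write the relation as F(x, y) = 0. Term by term,
  d/dx[xy] = x·y' + y
  d/dx[-24] = 0

The pieces without y' make up ∂F/∂x and the coefficient of y' is ∂F/∂y:
  ∂F/∂x = y,
  ∂F/∂y = x.

Since d/dx[F] = ∂F/∂x + (∂F/∂y)·y' = 0, solve for y':
  (∂F/∂y)·y' = -∂F/∂x
  dy/dx = -(∂F/∂x)/(∂F/∂y) = -(y)/(x) = -y/x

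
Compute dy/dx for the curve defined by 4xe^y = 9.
Differentiate the relation implicitly: treat y = y(x) and apply the chain rule, so every y-derivative picks up a y' = dy/dx factor.

With everything moved to the left-hand side, differentiate term by term:
  d/dx[4x·e^(y)] = 4x·y'·e^(y) + 4e^(y)
  d/dx[-9] = 0

Separating the contributions that come from x directly and those that come through y:
  without y':      4e^(y)
  multiplying y':  4x·e^(y)

so (4e^(y)) + (4x·e^(y))·y' = 0, and therefore
  dy/dx = -(4e^(y))/(4x·e^(y)) = -1/x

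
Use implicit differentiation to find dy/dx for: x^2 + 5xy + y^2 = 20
Differentiate the relation implicitly: treat y = y(x) and apply the chain rule, so every y-derivative picks up a y' = dy/dx factor.

With everything moved to the left-hand side, differentiate term by term:
  d/dx[x^2] = 2x
  d/dx[5xy] = 5x·y' + 5y
  d/dx[y^2] = 2y·y'
  d/dx[-20] = 0

Separating the contributions that come from x directly and those that come through y:
  without y':      2x + 5y
  multiplying y':  5x + 2y

so (2x + 5y) + (5x + 2y)·y' = 0, and therefore
  dy/dx = -(2x + 5y)/(5x + 2y) = (-2x - 5y)/(5x + 2y)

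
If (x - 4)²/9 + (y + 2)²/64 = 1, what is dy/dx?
Differentiate both sides with respect to x, treating y as y(x). By the chain rule, any term containing y contributes a factor of y' = dy/dx when we differentiate it.

Move every term to one side and write the relation as F(x, y) = 0. Term by term,
  d/dx[(x - 4)^2/9] = 2x/9 - 8/9
  d/dx[(y + 2)^2/64] = y'(y + 2)/32
  d/dx[-1] = 0

The pieces without y' make up ∂F/∂x and the coefficient of y' is ∂F/∂y:
  ∂F/∂x = 2x/9 - 8/9,
  ∂F/∂y = y/32 + 1/16.

Since d/dx[F] = ∂F/∂x + (∂F/∂y)·y' = 0, solve for y':
  (∂F/∂y)·y' = -∂F/∂x
  dy/dx = -(∂F/∂x)/(∂F/∂y) = -(2x/9 - 8/9)/(y/32 + 1/16)
        = -(2(x - 4)/9)/((y + 2)/32) = 64(4 - x)/(9(y + 2))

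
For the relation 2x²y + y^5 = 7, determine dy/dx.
Differentiate the relation implicitly: treat y = y(x) and apply the chain rule, so every y-derivative picks up a y' = dy/dx factor.

With everything moved to the left-hand side, differentiate term by term:
  d/dx[2x^2y] = 2x^2·y' + 4xy
  d/dx[y^5] = 5y^4·y'
  d/dx[-7] = 0

Separating the contributions that come from x directly and those that come through y:
  without y':      4xy
  multiplying y':  2x^2 + 5y^4

so (4xy) + (2x^2 + 5y^4)·y' = 0, and therefore
  dy/dx = -(4xy)/(2x^2 + 5y^4) = -4xy/(2x^2 + 5y^4)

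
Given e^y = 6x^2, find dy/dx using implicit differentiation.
Take d/dx of both sides. Since y is implicitly a function of x, the chain rule attaches a y' = dy/dx factor whenever we differentiate through y.

Set F(x, y) = (left side) − (right side), so the curve is F = 0. Differentiating each term of F:
  d/dx[-6x^2] = -12x
  d/dx[e^(y)] = y'·e^(y)

Collecting, the y'-free part is the partial derivative in x and the y' coefficient is the partial derivative in y:
  ∂F/∂x = -12x
  ∂F/∂y = e^(y)

so d/dx[F(x, y(x))] = ∂F/∂x + (∂F/∂y)·y' = 0. Rearranging,
  dy/dx = -(∂F/∂x)/(∂F/∂y) = -(-12x)/(e^(y)) = 12x·e^(-y)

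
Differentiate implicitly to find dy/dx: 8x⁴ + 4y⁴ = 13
Take d/dx of both sides. Since y is implicitly a function of x, the chain rule attaches a y' = dy/dx factor whenever we differentiate through y.

Set F(x, y) = (left side) − (right side), so the curve is F = 0. Differentiating each term of F:
  d/dx[8x^4] = 32x^3
  d/dx[4y^4] = 16y^3·y'
  d/dx[-13] = 0

Collecting, the y'-free part is the partial derivative in x and the y' coefficient is the partial derivative in y:
  ∂F/∂x = 32x^3
  ∂F/∂y = 16y^3

so d/dx[F(x, y(x))] = ∂F/∂x + (∂F/∂y)·y' = 0. Rearranging,
  dy/dx = -(∂F/∂x)/(∂F/∂y) = -(32x^3)/(16y^3) = -2x^3/y^3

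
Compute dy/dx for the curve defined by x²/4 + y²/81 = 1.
Differentiate the relation implicitly: treat y = y(x) and apply the chain rule, so every y-derivative picks up a y' = dy/dx factor.

With everything moved to the left-hand side, differentiate term by term:
  d/dx[x^2/4] = x/2
  d/dx[y^2/81] = 2y·y'/81
  d/dx[-1] = 0

Separating the contributions that come from x directly and those that come through y:
  without y':      x/2
  multiplying y':  2y/81

so (x/2) + (2y/81)·y' = 0, and therefore
  dy/dx = -(x/2)/(2y/81) = -81x/(4y)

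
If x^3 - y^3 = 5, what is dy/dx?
Differentiate the relation implicitly: treat y = y(x) and apply the chain rule, so every y-derivative picks up a y' = dy/dx factor.

With everything moved to the left-hand side, differentiate term by term:
  d/dx[x^3] = 3x^2
  d/dx[-y^3] = -3y^2·y'
  d/dx[-5] = 0

Separating the contributions that come from x directly and those that come through y:
  without y':      3x^2
  multiplying y':  -3y^2

so (3x^2) + (-3y^2)·y' = 0, and therefore
  dy/dx = -(3x^2)/(-3y^2) = x^2/y^2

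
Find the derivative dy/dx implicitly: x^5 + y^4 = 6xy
Apply d/dx to both sides, remembering that y depends on x. Each occurrence of y therefore brings in a y' = dy/dx via the chain rule.

With F(x, y) equal to the left-hand side minus the right, differentiate F term by term:
  d/dx[x^5] = 5x^4
  d/dx[-6xy] = -6x·y' - 6y
  d/dx[y^4] = 4y^3·y'
Adding these up, d/dx[F] = 0 becomes
  (5x^4 - 6y) + (-6x + 4y^3)·y' = 0,
so isolating y',
  dy/dx = -(5x^4 - 6y)/(-6x + 4y^3) = (5x^4 - 6y)/(2(3x - 2y^3))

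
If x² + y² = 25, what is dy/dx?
Take d/dx of both sides. Since y is implicitly a function of x, the chain rule attaches a y' = dy/dx factor whenever we differentiate through y.

Set F(x, y) = (left side) − (right side), so the curve is F = 0. Differentiating each term of F:
  d/dx[x^2] = 2x
  d/dx[y^2] = 2y·y'
  d/dx[-25] = 0

Collecting, the y'-free part is the partial derivative in x and the y' coefficient is the partial derivative in y:
  ∂F/∂x = 2x
  ∂F/∂y = 2y

so d/dx[F(x, y(x))] = ∂F/∂x + (∂F/∂y)·y' = 0. Rearranging,
  dy/dx = -(∂F/∂x)/(∂F/∂y) = -(2x)/(2y) = -x/y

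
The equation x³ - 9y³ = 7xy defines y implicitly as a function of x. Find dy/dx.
Take d/dx of both sides. Since y is implicitly a function of x, the chain rule attaches a y' = dy/dx factor whenever we differentiate through y.

Set F(x, y) = (left side) − (right side), so the curve is F = 0. Differentiating each term of F:
  d/dx[x^3] = 3x^2
  d/dx[-7xy] = -7x·y' - 7y
  d/dx[-9y^3] = -27y^2·y'

Collecting, the y'-free part is the partial derivative in x and the y' coefficient is the partial derivative in y:
  ∂F/∂x = 3x^2 - 7y
  ∂F/∂y = -7x - 27y^2

so d/dx[F(x, y(x))] = ∂F/∂x + (∂F/∂y)·y' = 0. Rearranging,
  dy/dx = -(∂F/∂x)/(∂F/∂y) = -(3x^2 - 7y)/(-7x - 27y^2) = (3x^2 - 7y)/(7x + 27y^2)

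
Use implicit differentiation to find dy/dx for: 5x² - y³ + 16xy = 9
Apply d/dx to both sides, remembering that y depends on x. Each occurrence of y therefore brings in a y' = dy/dx via the chain rule.

With F(x, y) equal to the left-hand side minus the right, differentiate F term by term:
  d/dx[5x^2] = 10x
  d/dx[16xy] = 16x·y' + 16y
  d/dx[-y^3] = -3y^2·y'
  d/dx[-9] = 0
Adding these up, d/dx[F] = 0 becomes
  (10x + 16y) + (16x - 3y^2)·y' = 0,
so isolating y',
  dy/dx = -(10x + 16y)/(16x - 3y^2) = 2(-5x - 8y)/(16x - 3y^2)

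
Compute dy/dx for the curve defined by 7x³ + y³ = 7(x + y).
Differentiate the relation implicitly: treat y = y(x) and apply the chain rule, so every y-derivative picks up a y' = dy/dx factor.

With everything moved to the left-hand side, differentiate term by term:
  d/dx[7x^3] = 21x^2
  d/dx[-7x] = -7
  d/dx[y^3] = 3y^2·y'
  d/dx[-7y] = -7·y'

Separating the contributions that come from x directly and those that come through y:
  without y':      21x^2 - 7
  multiplying y':  3y^2 - 7

so (21x^2 - 7) + (3y^2 - 7)·y' = 0, and therefore
  dy/dx = -(21x^2 - 7)/(3y^2 - 7) = 7(1 - 3x^2)/(3y^2 - 7)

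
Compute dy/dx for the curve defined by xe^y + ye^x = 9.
Differentiate the relation implicitly: treat y = y(x) and apply the chain rule, so every y-derivative picks up a y' = dy/dx factor.

With everything moved to the left-hand side, differentiate term by term:
  d/dx[x·e^(y)] = x·y'·e^(y) + e^(y)
  d/dx[y·e^(x)] = y·e^(x) + y'·e^(x)
  d/dx[-9] = 0

Separating the contributions that come from x directly and those that come through y:
  without y':      y·e^(x) + e^(y)
  multiplying y':  x·e^(y) + e^(x)

so (y·e^(x) + e^(y)) + (x·e^(y) + e^(x))·y' = 0, and therefore
  dy/dx = -(y·e^(x) + e^(y))/(x·e^(y) + e^(x)) = (-y·e^(x) - e^(y))/(x·e^(y) + e^(x))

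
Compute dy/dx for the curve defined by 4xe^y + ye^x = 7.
Take d/dx of both sides. Since y is implicitly a function of x, the chain rule attaches a y' = dy/dx factor whenever we differentiate through y.

Set F(x, y) = (left side) − (right side), so the curve is F = 0. Differentiating each term of F:
  d/dx[4x·e^(y)] = 4x·y'·e^(y) + 4e^(y)
  d/dx[y·e^(x)] = y·e^(x) + y'·e^(x)
  d/dx[-7] = 0

Collecting, the y'-free part is the partial derivative in x and the y' coefficient is the partial derivative in y:
  ∂F/∂x = y·e^(x) + 4e^(y)
  ∂F/∂y = 4x·e^(y) + e^(x)

so d/dx[F(x, y(x))] = ∂F/∂x + (∂F/∂y)·y' = 0. Rearranging,
  dy/dx = -(∂F/∂x)/(∂F/∂y) = -(y·e^(x) + 4e^(y))/(4x·e^(y) + e^(x)) = (-y·e^(x) - 4e^(y))/(4x·e^(y) + e^(x))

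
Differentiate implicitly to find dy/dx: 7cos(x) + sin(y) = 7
Differentiate the relation implicitly: treat y = y(x) and apply the chain rule, so every y-derivative picks up a y' = dy/dx factor.

With everything moved to the left-hand side, differentiate term by term:
  d/dx[sin(y)] = y'·cos(y)
  d/dx[7cos(x)] = -7sin(x)
  d/dx[-7] = 0

Separating the contributions that come from x directly and those that come through y:
  without y':      -7sin(x)
  multiplying y':  cos(y)

so (-7sin(x)) + (cos(y))·y' = 0, and therefore
  dy/dx = -(-7sin(x))/(cos(y)) = 7sin(x)/cos(y)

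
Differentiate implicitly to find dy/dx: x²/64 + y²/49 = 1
Differentiate both sides with respect to x, treating y as y(x). By the chain rule, any term containing y contributes a factor of y' = dy/dx when we differentiate it.

Move every term to one side and write the relation as F(x, y) = 0. Term by term,
  d/dx[x^2/64] = x/32
  d/dx[y^2/49] = 2y·y'/49
  d/dx[-1] = 0

The pieces without y' make up ∂F/∂x and the coefficient of y' is ∂F/∂y:
  ∂F/∂x = x/32,
  ∂F/∂y = 2y/49.

Since d/dx[F] = ∂F/∂x + (∂F/∂y)·y' = 0, solve for y':
  (∂F/∂y)·y' = -∂F/∂x
  dy/dx = -(∂F/∂x)/(∂F/∂y) = -(x/32)/(2y/49) = -49x/(64y)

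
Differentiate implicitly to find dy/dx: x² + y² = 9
Differentiate the relation implicitly: treat y = y(x) and apply the chain rule, so every y-derivative picks up a y' = dy/dx factor.

With everything moved to the left-hand side, differentiate term by term:
  d/dx[x^2] = 2x
  d/dx[y^2] = 2y·y'
  d/dx[-9] = 0

Separating the contributions that come from x directly and those that come through y:
  without y':      2x
  multiplying y':  2y

so (2x) + (2y)·y' = 0, and therefore
  dy/dx = -(2x)/(2y) = -x/y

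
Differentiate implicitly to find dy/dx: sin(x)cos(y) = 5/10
Take d/dx of both sides. Since y is implicitly a function of x, the chain rule attaches a y' = dy/dx factor whenever we differentiate through y.

Set F(x, y) = (left side) − (right side), so the curve is F = 0. Differentiating each term of F:
  d/dx[sin(x)·cos(y)] = -y'·sin(x)·sin(y) + cos(x)·cos(y)
  d/dx[-1/2] = 0

Collecting, the y'-free part is the partial derivative in x and the y' coefficient is the partial derivative in y:
  ∂F/∂x = cos(x)·cos(y)
  ∂F/∂y = -sin(x)·sin(y)

so d/dx[F(x, y(x))] = ∂F/∂x + (∂F/∂y)·y' = 0. Rearranging,
  dy/dx = -(∂F/∂x)/(∂F/∂y) = -(cos(x)·cos(y))/(-sin(x)·sin(y)) = 1/(tan(x)·tan(y))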